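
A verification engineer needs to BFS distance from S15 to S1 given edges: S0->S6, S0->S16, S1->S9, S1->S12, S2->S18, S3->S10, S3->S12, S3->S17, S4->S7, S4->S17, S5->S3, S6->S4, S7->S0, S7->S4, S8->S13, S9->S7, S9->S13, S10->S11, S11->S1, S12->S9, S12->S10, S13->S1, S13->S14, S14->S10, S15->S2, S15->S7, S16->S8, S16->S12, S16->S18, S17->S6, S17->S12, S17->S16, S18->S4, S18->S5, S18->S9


BFS layer-by-layer from S15:
  dist 0: {S15}
  dist 1: {S2, S7}
  dist 2: {S0, S4, S18}
  dist 3: {S5, S6, S9, S16, S17}
  dist 4: {S3, S8, S12, S13}
  dist 5: {S1, S10, S14}
  -> S1 reached at distance 5
Shortest path length = 5

5


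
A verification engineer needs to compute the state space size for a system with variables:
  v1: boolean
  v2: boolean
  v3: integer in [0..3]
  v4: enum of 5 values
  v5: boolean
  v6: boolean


State space = product of domain sizes of all variables.
Domain sizes:
  v1 (boolean): 2
  v2 (boolean): 2
  v3 (integer in [0..3]): 4
  v4 (enum of 5 values): 5
  v5 (boolean): 2
  v6 (boolean): 2
Product = 2 * 2 * 4 * 5 * 2 * 2 = 320

320


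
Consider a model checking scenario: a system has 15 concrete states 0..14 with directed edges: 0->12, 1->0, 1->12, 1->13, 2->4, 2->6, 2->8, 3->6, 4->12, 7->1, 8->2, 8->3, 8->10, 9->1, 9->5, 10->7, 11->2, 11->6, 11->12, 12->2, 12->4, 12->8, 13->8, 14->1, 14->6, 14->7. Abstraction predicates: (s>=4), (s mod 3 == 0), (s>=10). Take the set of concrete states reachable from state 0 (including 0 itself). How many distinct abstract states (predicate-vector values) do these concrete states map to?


BFS from 0:
Concrete reachable: {0, 1, 2, 3, 4, 6, 7, 8, 10, 12, 13}
Abstract via predicates (s>=4), (s mod 3 == 0), (s>=10):
  (0,0,0) <- {1, 2}
  (0,1,0) <- {0, 3}
  (1,0,0) <- {4, 7, 8}
  (1,0,1) <- {10, 13}
  (1,1,0) <- {6}
  (1,1,1) <- {12}
Distinct abstract states = 6

6


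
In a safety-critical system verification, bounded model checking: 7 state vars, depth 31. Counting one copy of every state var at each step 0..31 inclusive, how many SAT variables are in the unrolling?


BMC unrolls to depth k, creating one copy of each state var for steps 0..k.
Step count = 31 + 1 = 32 (steps 0 through 31)
Vars per step = 7
Total = 7 * 32 = 224

224


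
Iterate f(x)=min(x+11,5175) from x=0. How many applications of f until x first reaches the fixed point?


Step 1: x=0, cap=5175, increment=11
Step 2: x grows by 11 each step until capped at 5175; fixed point is x=5175
Step 3: iterations = ceil(5175/11) = 471

471


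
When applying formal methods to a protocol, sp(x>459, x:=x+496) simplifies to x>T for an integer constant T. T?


Formula: sp(P, x:=E) = exists old_x. (x = E[old_x/x]) AND P[old_x/x] (old_x is the value of x before the assignment; eliminate old_x by solving x = E[old_x/x] for old_x)
Step 1: Precondition P: x>459, i.e. old_x > 459
Step 2: Assignment gives x = old_x + 496, so old_x = x - 496
Step 3: Substitute into P: x - 496 > 459
Step 4: Simplify: x > 459+496 = 955

955


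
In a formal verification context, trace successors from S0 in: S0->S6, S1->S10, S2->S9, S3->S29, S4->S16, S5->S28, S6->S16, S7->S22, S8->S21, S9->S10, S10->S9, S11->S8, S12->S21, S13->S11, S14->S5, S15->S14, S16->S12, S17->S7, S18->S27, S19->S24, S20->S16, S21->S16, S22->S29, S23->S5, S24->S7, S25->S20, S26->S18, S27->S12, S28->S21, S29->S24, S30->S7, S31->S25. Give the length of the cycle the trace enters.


Trace from S0 until a state repeats:
  S0 -> S6 -> S16 -> S12 -> S21 -> S16
S16 first seen at step 2, revisited at step 5.
Cycle length = 5 - 2 = 3

3


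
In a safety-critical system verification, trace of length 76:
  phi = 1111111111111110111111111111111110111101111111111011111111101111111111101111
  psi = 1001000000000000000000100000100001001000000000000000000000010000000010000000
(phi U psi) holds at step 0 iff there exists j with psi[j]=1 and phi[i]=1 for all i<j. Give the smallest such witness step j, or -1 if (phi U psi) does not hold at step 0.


(phi U psi) at 0: need smallest j with psi[j]=1 and phi[i]=1 for all i in [0,j).
Scan from step 0:
  step 0: psi=1 and phi held for [0,0) -> witness found
Witness step = 0

0


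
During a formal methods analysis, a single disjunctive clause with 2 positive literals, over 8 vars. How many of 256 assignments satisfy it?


Step 1: Total=2^8=256
Step 2: Unsat when all 2 false: 2^6=64
Step 3: Sat=256-64=192

192


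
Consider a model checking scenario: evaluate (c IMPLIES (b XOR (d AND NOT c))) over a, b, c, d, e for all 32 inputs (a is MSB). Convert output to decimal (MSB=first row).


Formula: (c IMPLIES (b XOR (d AND NOT c))) over a, b, c, d, e (32 rows)
Evaluate each row (bits = a,b,c,d,e, MSB first):
  row 0 [00000]: (0 IMPLIES (0 XOR (0 AND NOT 0))) -> 1
  row 1 [00001]: (0 IMPLIES (0 XOR (0 AND NOT 0))) -> 1
  row 2 [00010]: (0 IMPLIES (0 XOR (1 AND NOT 0))) -> 1
  row 3 [00011]: (0 IMPLIES (0 XOR (1 AND NOT 0))) -> 1
  row 4 [00100]: (1 IMPLIES (0 XOR (0 AND NOT 1))) -> 0
  row 5 [00101]: (1 IMPLIES (0 XOR (0 AND NOT 1))) -> 0
  row 6 [00110]: (1 IMPLIES (0 XOR (1 AND NOT 1))) -> 0
  row 7 [00111]: (1 IMPLIES (0 XOR (1 AND NOT 1))) -> 0
  row 8 [01000]: (0 IMPLIES (1 XOR (0 AND NOT 0))) -> 1
  row 9 [01001]: (0 IMPLIES (1 XOR (0 AND NOT 0))) -> 1
  row 10 [01010]: (0 IMPLIES (1 XOR (1 AND NOT 0))) -> 1
  row 11 [01011]: (0 IMPLIES (1 XOR (1 AND NOT 0))) -> 1
  row 12 [01100]: (1 IMPLIES (1 XOR (0 AND NOT 1))) -> 1
  row 13 [01101]: (1 IMPLIES (1 XOR (0 AND NOT 1))) -> 1
  row 14 [01110]: (1 IMPLIES (1 XOR (1 AND NOT 1))) -> 1
  row 15 [01111]: (1 IMPLIES (1 XOR (1 AND NOT 1))) -> 1
  row 16 [10000]: (0 IMPLIES (0 XOR (0 AND NOT 0))) -> 1
  row 17 [10001]: (0 IMPLIES (0 XOR (0 AND NOT 0))) -> 1
  row 18 [10010]: (0 IMPLIES (0 XOR (1 AND NOT 0))) -> 1
  row 19 [10011]: (0 IMPLIES (0 XOR (1 AND NOT 0))) -> 1
  row 20 [10100]: (1 IMPLIES (0 XOR (0 AND NOT 1))) -> 0
  row 21 [10101]: (1 IMPLIES (0 XOR (0 AND NOT 1))) -> 0
  row 22 [10110]: (1 IMPLIES (0 XOR (1 AND NOT 1))) -> 0
  row 23 [10111]: (1 IMPLIES (0 XOR (1 AND NOT 1))) -> 0
  row 24 [11000]: (0 IMPLIES (1 XOR (0 AND NOT 0))) -> 1
  row 25 [11001]: (0 IMPLIES (1 XOR (0 AND NOT 0))) -> 1
  row 26 [11010]: (0 IMPLIES (1 XOR (1 AND NOT 0))) -> 1
  row 27 [11011]: (0 IMPLIES (1 XOR (1 AND NOT 0))) -> 1
  row 28 [11100]: (1 IMPLIES (1 XOR (0 AND NOT 1))) -> 1
  row 29 [11101]: (1 IMPLIES (1 XOR (0 AND NOT 1))) -> 1
  row 30 [11110]: (1 IMPLIES (1 XOR (1 AND NOT 1))) -> 1
  row 31 [11111]: (1 IMPLIES (1 XOR (1 AND NOT 1))) -> 1
Full result column, 4 rows per line (a,b,c fixed per line; d,e runs 00..11 left to right):
  rows 0-3 [a,b,c=000]: 1111  = hex F
  rows 4-7 [a,b,c=001]: 0000  = hex 0
  rows 8-11 [a,b,c=010]: 1111  = hex F
  rows 12-15 [a,b,c=011]: 1111  = hex F
  rows 16-19 [a,b,c=100]: 1111  = hex F
  rows 20-23 [a,b,c=101]: 0000  = hex 0
  rows 24-27 [a,b,c=110]: 1111  = hex F
  rows 28-31 [a,b,c=111]: 1111  = hex F
Output column (row 0 .. row 31) = 11110000111111111111000011111111
Output column grouped in 4s = 1111 0000 1111 1111 1111 0000 1111 1111 = 0xF0FFF0FF
Convert to decimal digit by digit (value = value*16 + digit):
  F -> 15
  15*16 + 0 = 240
  240*16 + 15 (F) = 3855
  3855*16 + 15 (F) = 61695
  61695*16 + 15 (F) = 987135
  987135*16 + 0 = 15794160
  15794160*16 + 15 (F) = 252706575
  252706575*16 + 15 (F) = 4043305215
Decimal = 4043305215

4043305215


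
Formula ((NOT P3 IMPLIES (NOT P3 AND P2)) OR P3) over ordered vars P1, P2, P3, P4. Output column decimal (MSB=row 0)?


Formula: ((NOT P3 IMPLIES (NOT P3 AND P2)) OR P3) over P1, P2, P3, P4 (16 rows)
Evaluate each row (bits = P1,P2,P3,P4, MSB first):
  row 0 [0000]: ((NOT 0 IMPLIES (NOT 0 AND 0)) OR 0) -> 0
  row 1 [0001]: ((NOT 0 IMPLIES (NOT 0 AND 0)) OR 0) -> 0
  row 2 [0010]: ((NOT 1 IMPLIES (NOT 1 AND 0)) OR 1) -> 1
  row 3 [0011]: ((NOT 1 IMPLIES (NOT 1 AND 0)) OR 1) -> 1
  row 4 [0100]: ((NOT 0 IMPLIES (NOT 0 AND 1)) OR 0) -> 1
  row 5 [0101]: ((NOT 0 IMPLIES (NOT 0 AND 1)) OR 0) -> 1
  row 6 [0110]: ((NOT 1 IMPLIES (NOT 1 AND 1)) OR 1) -> 1
  row 7 [0111]: ((NOT 1 IMPLIES (NOT 1 AND 1)) OR 1) -> 1
  row 8 [1000]: ((NOT 0 IMPLIES (NOT 0 AND 0)) OR 0) -> 0
  row 9 [1001]: ((NOT 0 IMPLIES (NOT 0 AND 0)) OR 0) -> 0
  row 10 [1010]: ((NOT 1 IMPLIES (NOT 1 AND 0)) OR 1) -> 1
  row 11 [1011]: ((NOT 1 IMPLIES (NOT 1 AND 0)) OR 1) -> 1
  row 12 [1100]: ((NOT 0 IMPLIES (NOT 0 AND 1)) OR 0) -> 1
  row 13 [1101]: ((NOT 0 IMPLIES (NOT 0 AND 1)) OR 0) -> 1
  row 14 [1110]: ((NOT 1 IMPLIES (NOT 1 AND 1)) OR 1) -> 1
  row 15 [1111]: ((NOT 1 IMPLIES (NOT 1 AND 1)) OR 1) -> 1
Full result column, 4 rows per line (P1,P2 fixed per line; P3,P4 runs 00..11 left to right):
  rows 0-3 [P1,P2=00]: 0011  = hex 3
  rows 4-7 [P1,P2=01]: 1111  = hex F
  rows 8-11 [P1,P2=10]: 0011  = hex 3
  rows 12-15 [P1,P2=11]: 1111  = hex F
Output column (row 0 .. row 15) = 0011111100111111
Output column grouped in 4s = 0011 1111 0011 1111 = 0x3F3F
Convert to decimal digit by digit (value = value*16 + digit):
  3 -> 3
  3*16 + 15 (F) = 63
  63*16 + 3 = 1011
  1011*16 + 15 (F) = 16191
Decimal = 16191

16191


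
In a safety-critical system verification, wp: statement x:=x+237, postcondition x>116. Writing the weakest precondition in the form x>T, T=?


Formula: wp(x:=E, P) = P[E/x] (substitute E for x in postcondition)
Step 1: Postcondition: x>116
Step 2: Substitute x+237 for x: x+237>116
Step 3: Solve for x: x > 116-237 = -121

-121


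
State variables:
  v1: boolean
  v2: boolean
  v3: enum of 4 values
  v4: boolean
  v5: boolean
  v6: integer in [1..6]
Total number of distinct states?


State space = product of domain sizes of all variables.
Domain sizes:
  v1 (boolean): 2
  v2 (boolean): 2
  v3 (enum of 4 values): 4
  v4 (boolean): 2
  v5 (boolean): 2
  v6 (integer in [1..6]): 6
Product = 2 * 2 * 4 * 2 * 2 * 6 = 384

384


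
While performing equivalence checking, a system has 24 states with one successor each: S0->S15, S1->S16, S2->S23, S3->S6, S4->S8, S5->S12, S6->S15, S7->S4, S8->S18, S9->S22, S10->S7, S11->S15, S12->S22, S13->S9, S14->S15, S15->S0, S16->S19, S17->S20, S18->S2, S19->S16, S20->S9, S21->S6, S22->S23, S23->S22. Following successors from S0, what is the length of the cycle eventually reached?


Trace from S0 until a state repeats:
  S0 -> S15 -> S0
S0 first seen at step 0, revisited at step 2.
Cycle length = 2 - 0 = 2

2


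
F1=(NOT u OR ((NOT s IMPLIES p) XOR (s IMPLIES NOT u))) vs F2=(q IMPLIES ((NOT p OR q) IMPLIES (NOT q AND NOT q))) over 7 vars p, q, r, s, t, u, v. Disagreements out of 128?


F1 = (NOT u OR ((NOT s IMPLIES p) XOR (s IMPLIES NOT u)))
F2 = (q IMPLIES ((NOT p OR q) IMPLIES (NOT q AND NOT q)))
Evaluate both on each of 128 rows (bits = p,q,r,s,t,u,v):
  row 0 [0000000]: F1=1 F2=1 -> 0
  row 1 [0000001]: F1=1 F2=1 -> 0
  row 2 [0000010]: F1=1 F2=1 -> 0
  row 3 [0000011]: F1=1 F2=1 -> 0
  row 4 [0000100]: F1=1 F2=1 -> 0
  (every remaining row is evaluated the same way; all 128 results are listed next)
Full result column, 8 rows per line (p,q,r,s fixed per line; t,u,v runs 000..111 left to right):
  rows 0-7 [p,q,r,s=0000]: 00000000  (ones: 0)
  rows 8-15 [p,q,r,s=0001]: 00000000  (ones: 0)
  rows 16-23 [p,q,r,s=0010]: 00000000  (ones: 0)
  rows 24-31 [p,q,r,s=0011]: 00000000  (ones: 0)
  rows 32-39 [p,q,r,s=0100]: 11111111  (ones: 8)
  rows 40-47 [p,q,r,s=0101]: 11111111  (ones: 8)
  rows 48-55 [p,q,r,s=0110]: 11111111  (ones: 8)
  rows 56-63 [p,q,r,s=0111]: 11111111  (ones: 8)
  rows 64-71 [p,q,r,s=1000]: 00110011  (ones: 4)
  rows 72-79 [p,q,r,s=1001]: 00000000  (ones: 0)
  rows 80-87 [p,q,r,s=1010]: 00110011  (ones: 4)
  rows 88-95 [p,q,r,s=1011]: 00000000  (ones: 0)
  rows 96-103 [p,q,r,s=1100]: 11001100  (ones: 4)
  rows 104-111 [p,q,r,s=1101]: 11111111  (ones: 8)
  rows 112-119 [p,q,r,s=1110]: 11001100  (ones: 4)
  rows 120-127 [p,q,r,s=1111]: 11111111  (ones: 8)
Disagreements = 0+0+0+0+8+8+8+8+4+0+4+0+4+8+4+8 = 64

64


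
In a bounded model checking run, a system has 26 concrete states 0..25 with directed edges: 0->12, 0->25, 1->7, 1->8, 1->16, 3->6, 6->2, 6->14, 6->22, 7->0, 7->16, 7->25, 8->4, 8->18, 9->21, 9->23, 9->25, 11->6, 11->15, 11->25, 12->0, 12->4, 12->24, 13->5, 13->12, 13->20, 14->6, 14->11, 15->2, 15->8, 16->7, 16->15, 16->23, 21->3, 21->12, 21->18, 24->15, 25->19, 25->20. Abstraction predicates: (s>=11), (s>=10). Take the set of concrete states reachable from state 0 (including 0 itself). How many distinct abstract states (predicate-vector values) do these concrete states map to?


BFS from 0:
Concrete reachable: {0, 2, 4, 8, 12, 15, 18, 19, 20, 24, 25}
Abstract via predicates (s>=11), (s>=10):
  (0,0) <- {0, 2, 4, 8}
  (1,1) <- {12, 15, 18, 19, 20, 24, 25}
Distinct abstract states = 2

2


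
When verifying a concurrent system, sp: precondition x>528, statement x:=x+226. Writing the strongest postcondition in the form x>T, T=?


Formula: sp(P, x:=E) = exists old_x. (x = E[old_x/x]) AND P[old_x/x] (old_x is the value of x before the assignment; eliminate old_x by solving x = E[old_x/x] for old_x)
Step 1: Precondition P: x>528, i.e. old_x > 528
Step 2: Assignment gives x = old_x + 226, so old_x = x - 226
Step 3: Substitute into P: x - 226 > 528
Step 4: Simplify: x > 528+226 = 754

754


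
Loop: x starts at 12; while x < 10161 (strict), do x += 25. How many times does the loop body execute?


Step 1: x goes from 12 toward 10161 by 25; the body runs while x<10161, so iterations = ceil((bound-start)/step)
Step 2: Distance=10149
Step 3: ceil(10149/25)=406

406


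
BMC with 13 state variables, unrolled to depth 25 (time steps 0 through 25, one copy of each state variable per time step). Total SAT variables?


BMC unrolls to depth k, creating one copy of each state var for steps 0..k.
Step count = 25 + 1 = 26 (steps 0 through 25)
Vars per step = 13
Total = 13 * 26 = 338

338


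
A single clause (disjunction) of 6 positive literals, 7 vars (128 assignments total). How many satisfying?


Step 1: Total=2^7=128
Step 2: Unsat when all 6 false: 2^1=2
Step 3: Sat=128-2=126

126


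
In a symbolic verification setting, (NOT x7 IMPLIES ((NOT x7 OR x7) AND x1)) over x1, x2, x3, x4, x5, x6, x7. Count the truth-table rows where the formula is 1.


Formula: (NOT x7 IMPLIES ((NOT x7 OR x7) AND x1)) over 7 vars (128 rows)
Evaluate each row (x1, x2, x3, x4, x5, x6, x7 as bits, MSB first):
  row 0 [0000000]: (NOT 0 IMPLIES ((NOT 0 OR 0) AND 0)) -> 0
  row 1 [0000001]: (NOT 1 IMPLIES ((NOT 1 OR 1) AND 0)) -> 1
  row 2 [0000010]: (NOT 0 IMPLIES ((NOT 0 OR 0) AND 0)) -> 0
  row 3 [0000011]: (NOT 1 IMPLIES ((NOT 1 OR 1) AND 0)) -> 1
  row 4 [0000100]: (NOT 0 IMPLIES ((NOT 0 OR 0) AND 0)) -> 0
  (every remaining row is evaluated the same way; all 128 results are listed next)
Full result column, 8 rows per line (x1,x2,x3,x4 fixed per line; x5,x6,x7 runs 000..111 left to right):
  rows 0-7 [x1,x2,x3,x4=0000]: 01010101  (ones: 4)
  rows 8-15 [x1,x2,x3,x4=0001]: 01010101  (ones: 4)
  rows 16-23 [x1,x2,x3,x4=0010]: 01010101  (ones: 4)
  rows 24-31 [x1,x2,x3,x4=0011]: 01010101  (ones: 4)
  rows 32-39 [x1,x2,x3,x4=0100]: 01010101  (ones: 4)
  rows 40-47 [x1,x2,x3,x4=0101]: 01010101  (ones: 4)
  rows 48-55 [x1,x2,x3,x4=0110]: 01010101  (ones: 4)
  rows 56-63 [x1,x2,x3,x4=0111]: 01010101  (ones: 4)
  rows 64-71 [x1,x2,x3,x4=1000]: 11111111  (ones: 8)
  rows 72-79 [x1,x2,x3,x4=1001]: 11111111  (ones: 8)
  rows 80-87 [x1,x2,x3,x4=1010]: 11111111  (ones: 8)
  rows 88-95 [x1,x2,x3,x4=1011]: 11111111  (ones: 8)
  rows 96-103 [x1,x2,x3,x4=1100]: 11111111  (ones: 8)
  rows 104-111 [x1,x2,x3,x4=1101]: 11111111  (ones: 8)
  rows 112-119 [x1,x2,x3,x4=1110]: 11111111  (ones: 8)
  rows 120-127 [x1,x2,x3,x4=1111]: 11111111  (ones: 8)
Count of 1-rows = 4+4+4+4+4+4+4+4+8+8+8+8+8+8+8+8 = 96

96


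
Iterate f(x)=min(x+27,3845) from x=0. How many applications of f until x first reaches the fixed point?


Step 1: x=0, cap=3845, increment=27
Step 2: x grows by 27 each step until capped at 3845; fixed point is x=3845
Step 3: iterations = ceil(3845/27) = 143

143


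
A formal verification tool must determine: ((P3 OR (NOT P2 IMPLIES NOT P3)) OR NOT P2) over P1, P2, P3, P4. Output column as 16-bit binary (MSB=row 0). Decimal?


Formula: ((P3 OR (NOT P2 IMPLIES NOT P3)) OR NOT P2) over P1, P2, P3, P4 (16 rows)
Evaluate each row (bits = P1,P2,P3,P4, MSB first):
  row 0 [0000]: ((0 OR (NOT 0 IMPLIES NOT 0)) OR NOT 0) -> 1
  row 1 [0001]: ((0 OR (NOT 0 IMPLIES NOT 0)) OR NOT 0) -> 1
  row 2 [0010]: ((1 OR (NOT 0 IMPLIES NOT 1)) OR NOT 0) -> 1
  row 3 [0011]: ((1 OR (NOT 0 IMPLIES NOT 1)) OR NOT 0) -> 1
  row 4 [0100]: ((0 OR (NOT 1 IMPLIES NOT 0)) OR NOT 1) -> 1
  row 5 [0101]: ((0 OR (NOT 1 IMPLIES NOT 0)) OR NOT 1) -> 1
  row 6 [0110]: ((1 OR (NOT 1 IMPLIES NOT 1)) OR NOT 1) -> 1
  row 7 [0111]: ((1 OR (NOT 1 IMPLIES NOT 1)) OR NOT 1) -> 1
  row 8 [1000]: ((0 OR (NOT 0 IMPLIES NOT 0)) OR NOT 0) -> 1
  row 9 [1001]: ((0 OR (NOT 0 IMPLIES NOT 0)) OR NOT 0) -> 1
  row 10 [1010]: ((1 OR (NOT 0 IMPLIES NOT 1)) OR NOT 0) -> 1
  row 11 [1011]: ((1 OR (NOT 0 IMPLIES NOT 1)) OR NOT 0) -> 1
  row 12 [1100]: ((0 OR (NOT 1 IMPLIES NOT 0)) OR NOT 1) -> 1
  row 13 [1101]: ((0 OR (NOT 1 IMPLIES NOT 0)) OR NOT 1) -> 1
  row 14 [1110]: ((1 OR (NOT 1 IMPLIES NOT 1)) OR NOT 1) -> 1
  row 15 [1111]: ((1 OR (NOT 1 IMPLIES NOT 1)) OR NOT 1) -> 1
Full result column, 4 rows per line (P1,P2 fixed per line; P3,P4 runs 00..11 left to right):
  rows 0-3 [P1,P2=00]: 1111  = hex F
  rows 4-7 [P1,P2=01]: 1111  = hex F
  rows 8-11 [P1,P2=10]: 1111  = hex F
  rows 12-15 [P1,P2=11]: 1111  = hex F
Output column (row 0 .. row 15) = 1111111111111111
Output column grouped in 4s = 1111 1111 1111 1111 = 0xFFFF
Convert to decimal digit by digit (value = value*16 + digit):
  F -> 15
  15*16 + 15 (F) = 255
  255*16 + 15 (F) = 4095
  4095*16 + 15 (F) = 65535
Decimal = 65535

65535


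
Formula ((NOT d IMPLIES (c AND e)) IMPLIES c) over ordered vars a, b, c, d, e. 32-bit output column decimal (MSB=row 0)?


Formula: ((NOT d IMPLIES (c AND e)) IMPLIES c) over a, b, c, d, e (32 rows)
Evaluate each row (bits = a,b,c,d,e, MSB first):
  row 0 [00000]: ((NOT 0 IMPLIES (0 AND 0)) IMPLIES 0) -> 1
  row 1 [00001]: ((NOT 0 IMPLIES (0 AND 1)) IMPLIES 0) -> 1
  row 2 [00010]: ((NOT 1 IMPLIES (0 AND 0)) IMPLIES 0) -> 0
  row 3 [00011]: ((NOT 1 IMPLIES (0 AND 1)) IMPLIES 0) -> 0
  row 4 [00100]: ((NOT 0 IMPLIES (1 AND 0)) IMPLIES 1) -> 1
  row 5 [00101]: ((NOT 0 IMPLIES (1 AND 1)) IMPLIES 1) -> 1
  row 6 [00110]: ((NOT 1 IMPLIES (1 AND 0)) IMPLIES 1) -> 1
  row 7 [00111]: ((NOT 1 IMPLIES (1 AND 1)) IMPLIES 1) -> 1
  row 8 [01000]: ((NOT 0 IMPLIES (0 AND 0)) IMPLIES 0) -> 1
  row 9 [01001]: ((NOT 0 IMPLIES (0 AND 1)) IMPLIES 0) -> 1
  row 10 [01010]: ((NOT 1 IMPLIES (0 AND 0)) IMPLIES 0) -> 0
  row 11 [01011]: ((NOT 1 IMPLIES (0 AND 1)) IMPLIES 0) -> 0
  row 12 [01100]: ((NOT 0 IMPLIES (1 AND 0)) IMPLIES 1) -> 1
  row 13 [01101]: ((NOT 0 IMPLIES (1 AND 1)) IMPLIES 1) -> 1
  row 14 [01110]: ((NOT 1 IMPLIES (1 AND 0)) IMPLIES 1) -> 1
  row 15 [01111]: ((NOT 1 IMPLIES (1 AND 1)) IMPLIES 1) -> 1
  row 16 [10000]: ((NOT 0 IMPLIES (0 AND 0)) IMPLIES 0) -> 1
  row 17 [10001]: ((NOT 0 IMPLIES (0 AND 1)) IMPLIES 0) -> 1
  row 18 [10010]: ((NOT 1 IMPLIES (0 AND 0)) IMPLIES 0) -> 0
  row 19 [10011]: ((NOT 1 IMPLIES (0 AND 1)) IMPLIES 0) -> 0
  row 20 [10100]: ((NOT 0 IMPLIES (1 AND 0)) IMPLIES 1) -> 1
  row 21 [10101]: ((NOT 0 IMPLIES (1 AND 1)) IMPLIES 1) -> 1
  row 22 [10110]: ((NOT 1 IMPLIES (1 AND 0)) IMPLIES 1) -> 1
  row 23 [10111]: ((NOT 1 IMPLIES (1 AND 1)) IMPLIES 1) -> 1
  row 24 [11000]: ((NOT 0 IMPLIES (0 AND 0)) IMPLIES 0) -> 1
  row 25 [11001]: ((NOT 0 IMPLIES (0 AND 1)) IMPLIES 0) -> 1
  row 26 [11010]: ((NOT 1 IMPLIES (0 AND 0)) IMPLIES 0) -> 0
  row 27 [11011]: ((NOT 1 IMPLIES (0 AND 1)) IMPLIES 0) -> 0
  row 28 [11100]: ((NOT 0 IMPLIES (1 AND 0)) IMPLIES 1) -> 1
  row 29 [11101]: ((NOT 0 IMPLIES (1 AND 1)) IMPLIES 1) -> 1
  row 30 [11110]: ((NOT 1 IMPLIES (1 AND 0)) IMPLIES 1) -> 1
  row 31 [11111]: ((NOT 1 IMPLIES (1 AND 1)) IMPLIES 1) -> 1
Full result column, 4 rows per line (a,b,c fixed per line; d,e runs 00..11 left to right):
  rows 0-3 [a,b,c=000]: 1100  = hex C
  rows 4-7 [a,b,c=001]: 1111  = hex F
  rows 8-11 [a,b,c=010]: 1100  = hex C
  rows 12-15 [a,b,c=011]: 1111  = hex F
  rows 16-19 [a,b,c=100]: 1100  = hex C
  rows 20-23 [a,b,c=101]: 1111  = hex F
  rows 24-27 [a,b,c=110]: 1100  = hex C
  rows 28-31 [a,b,c=111]: 1111  = hex F
Output column (row 0 .. row 31) = 11001111110011111100111111001111
Output column grouped in 4s = 1100 1111 1100 1111 1100 1111 1100 1111 = 0xCFCFCFCF
Convert to decimal digit by digit (value = value*16 + digit):
  C -> 12
  12*16 + 15 (F) = 207
  207*16 + 12 (C) = 3324
  3324*16 + 15 (F) = 53199
  53199*16 + 12 (C) = 851196
  851196*16 + 15 (F) = 13619151
  13619151*16 + 12 (C) = 217906428
  217906428*16 + 15 (F) = 3486502863
Decimal = 3486502863

3486502863


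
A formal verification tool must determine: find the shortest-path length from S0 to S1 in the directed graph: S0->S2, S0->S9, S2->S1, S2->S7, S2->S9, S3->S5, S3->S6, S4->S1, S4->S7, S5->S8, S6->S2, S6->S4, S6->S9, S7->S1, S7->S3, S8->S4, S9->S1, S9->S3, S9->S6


BFS layer-by-layer from S0:
  dist 0: {S0}
  dist 1: {S2, S9}
  dist 2: {S1, S3, S6, S7}
  -> S1 reached at distance 2
Shortest path length = 2

2


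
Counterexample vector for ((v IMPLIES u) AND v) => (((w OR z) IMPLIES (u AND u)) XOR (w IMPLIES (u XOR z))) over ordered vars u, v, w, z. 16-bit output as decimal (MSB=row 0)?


F1 = ((v IMPLIES u) AND v)
F2 = (((w OR z) IMPLIES (u AND u)) XOR (w IMPLIES (u XOR z)))
Counterexample to F1=>F2 is where F1=1 and F2=0.
Evaluate each row (bits = u,v,w,z, MSB first):
  row 0 [0000]: F1=0 F2=0 -> F1&~F2 -> 0
  row 1 [0001]: F1=0 F2=1 -> F1&~F2 -> 0
  row 2 [0010]: F1=0 F2=0 -> F1&~F2 -> 0
  row 3 [0011]: F1=0 F2=1 -> F1&~F2 -> 0
  row 4 [0100]: F1=0 F2=0 -> F1&~F2 -> 0
  row 5 [0101]: F1=0 F2=1 -> F1&~F2 -> 0
  row 6 [0110]: F1=0 F2=0 -> F1&~F2 -> 0
  row 7 [0111]: F1=0 F2=1 -> F1&~F2 -> 0
  row 8 [1000]: F1=0 F2=0 -> F1&~F2 -> 0
  row 9 [1001]: F1=0 F2=0 -> F1&~F2 -> 0
  row 10 [1010]: F1=0 F2=0 -> F1&~F2 -> 0
  row 11 [1011]: F1=0 F2=1 -> F1&~F2 -> 0
  row 12 [1100]: F1=1 F2=0 -> F1&~F2 -> 1
  row 13 [1101]: F1=1 F2=0 -> F1&~F2 -> 1
  row 14 [1110]: F1=1 F2=0 -> F1&~F2 -> 1
  row 15 [1111]: F1=1 F2=1 -> F1&~F2 -> 0
Full result column, 4 rows per line (u,v fixed per line; w,z runs 00..11 left to right):
  rows 0-3 [u,v=00]: 0000  = hex 0
  rows 4-7 [u,v=01]: 0000  = hex 0
  rows 8-11 [u,v=10]: 0000  = hex 0
  rows 12-15 [u,v=11]: 1110  = hex E
Counterexample vector (row 0 .. row 15) = 0000000000001110
Output column grouped in 4s = 0000 0000 0000 1110 = 0x000E
Convert to decimal digit by digit (value = value*16 + digit):
  0 -> 0
  0*16 + 0 = 0
  0*16 + 0 = 0
  0*16 + 14 (E) = 14
Decimal = 14

14


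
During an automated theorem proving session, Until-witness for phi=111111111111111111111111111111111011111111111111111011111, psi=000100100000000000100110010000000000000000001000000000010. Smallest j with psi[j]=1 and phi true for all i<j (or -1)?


(phi U psi) at 0: need smallest j with psi[j]=1 and phi[i]=1 for all i in [0,j).
Scan from step 0:
  step 0: phi=1, psi=0 -> continue
  step 1: phi=1, psi=0 -> continue
  step 2: phi=1, psi=0 -> continue
  step 3: psi=1 and phi held for [0,3) -> witness found
Witness step = 3

3


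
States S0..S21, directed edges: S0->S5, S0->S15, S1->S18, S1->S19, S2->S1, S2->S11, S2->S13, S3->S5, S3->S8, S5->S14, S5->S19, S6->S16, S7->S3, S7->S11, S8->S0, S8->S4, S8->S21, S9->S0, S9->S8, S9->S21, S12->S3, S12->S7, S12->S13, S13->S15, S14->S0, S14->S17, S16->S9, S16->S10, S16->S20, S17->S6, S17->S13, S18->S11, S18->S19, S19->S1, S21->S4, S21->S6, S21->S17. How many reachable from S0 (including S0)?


BFS from S0:
  layer 0: {S0}
  layer 1: {S5, S15}
  layer 2: {S14, S19}
  layer 3: {S1, S17}
  layer 4: {S6, S13, S18}
  layer 5: {S11, S16}
  layer 6: {S9, S10, S20}
  layer 7: {S8, S21}
  layer 8: {S4}
Reachable set: {S0, S1, S4, S5, S6, S8, S9, S10, S11, S13, S14, S15, S16, S17, S18, S19, S20, S21}
Count = 18

18


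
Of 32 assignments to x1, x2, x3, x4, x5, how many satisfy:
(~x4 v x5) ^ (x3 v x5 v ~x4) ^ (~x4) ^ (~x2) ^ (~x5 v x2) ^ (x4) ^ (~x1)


CNF with 7 clauses over 5 vars (32 assignments).
An assignment satisfies CNF iff every clause has >=1 true literal.
Check each row (bits = x1,x2,x3,x4,x5; clause T/F shown):
  row 0 [00000]: clauses=TTTTTFT -> 0
  row 1 [00001]: clauses=TTTTFFT -> 0
  row 2 [00010]: clauses=FFFTTTT -> 0
  row 3 [00011]: clauses=TTFTFTT -> 0
  row 4 [00100]: clauses=TTTTTFT -> 0
  row 5 [00101]: clauses=TTTTFFT -> 0
  row 6 [00110]: clauses=FTFTTTT -> 0
  row 7 [00111]: clauses=TTFTFTT -> 0
  row 8 [01000]: clauses=TTTFTFT -> 0
  row 9 [01001]: clauses=TTTFTFT -> 0
  row 10 [01010]: clauses=FFFFTTT -> 0
  row 11 [01011]: clauses=TTFFTTT -> 0
  row 12 [01100]: clauses=TTTFTFT -> 0
  row 13 [01101]: clauses=TTTFTFT -> 0
  row 14 [01110]: clauses=FTFFTTT -> 0
  row 15 [01111]: clauses=TTFFTTT -> 0
  row 16 [10000]: clauses=TTTTTFF -> 0
  row 17 [10001]: clauses=TTTTFFF -> 0
  row 18 [10010]: clauses=FFFTTTF -> 0
  row 19 [10011]: clauses=TTFTFTF -> 0
  row 20 [10100]: clauses=TTTTTFF -> 0
  row 21 [10101]: clauses=TTTTFFF -> 0
  row 22 [10110]: clauses=FTFTTTF -> 0
  row 23 [10111]: clauses=TTFTFTF -> 0
  row 24 [11000]: clauses=TTTFTFF -> 0
  row 25 [11001]: clauses=TTTFTFF -> 0
  row 26 [11010]: clauses=FFFFTTF -> 0
  row 27 [11011]: clauses=TTFFTTF -> 0
  row 28 [11100]: clauses=TTTFTFF -> 0
  row 29 [11101]: clauses=TTTFTFF -> 0
  row 30 [11110]: clauses=FTFFTTF -> 0
  row 31 [11111]: clauses=TTFFTTF -> 0
Full result column, 8 rows per line (x1,x2 fixed per line; x3,x4,x5 runs 000..111 left to right):
  rows 0-7 [x1,x2=00]: 00000000  (ones: 0)
  rows 8-15 [x1,x2=01]: 00000000  (ones: 0)
  rows 16-23 [x1,x2=10]: 00000000  (ones: 0)
  rows 24-31 [x1,x2=11]: 00000000  (ones: 0)
Satisfying assignments = 0+0+0+0 = 0

0


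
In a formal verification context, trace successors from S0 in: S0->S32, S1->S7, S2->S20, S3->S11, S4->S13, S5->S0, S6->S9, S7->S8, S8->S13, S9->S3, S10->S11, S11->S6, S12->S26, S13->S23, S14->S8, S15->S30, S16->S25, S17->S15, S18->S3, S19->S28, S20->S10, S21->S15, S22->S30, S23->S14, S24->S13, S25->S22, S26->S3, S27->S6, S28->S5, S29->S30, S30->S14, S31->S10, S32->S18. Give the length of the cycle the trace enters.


Trace from S0 until a state repeats:
  S0 -> S32 -> S18 -> S3 -> S11 -> S6 -> S9 -> S3
S3 first seen at step 3, revisited at step 7.
Cycle length = 7 - 3 = 4

4


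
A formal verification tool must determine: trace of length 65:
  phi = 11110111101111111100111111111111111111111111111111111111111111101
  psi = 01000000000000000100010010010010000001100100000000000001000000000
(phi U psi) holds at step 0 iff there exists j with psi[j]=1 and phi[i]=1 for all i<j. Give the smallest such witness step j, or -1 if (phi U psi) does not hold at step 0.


(phi U psi) at 0: need smallest j with psi[j]=1 and phi[i]=1 for all i in [0,j).
Scan from step 0:
  step 0: phi=1, psi=0 -> continue
  step 1: psi=1 and phi held for [0,1) -> witness found
Witness step = 1

1


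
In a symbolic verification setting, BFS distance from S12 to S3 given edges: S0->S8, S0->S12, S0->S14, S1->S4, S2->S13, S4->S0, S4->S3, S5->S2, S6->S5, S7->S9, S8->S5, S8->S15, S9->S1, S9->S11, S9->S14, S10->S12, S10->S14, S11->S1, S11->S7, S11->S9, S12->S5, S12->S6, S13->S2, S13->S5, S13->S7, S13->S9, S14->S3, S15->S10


BFS layer-by-layer from S12:
  dist 0: {S12}
  dist 1: {S5, S6}
  dist 2: {S2}
  dist 3: {S13}
  dist 4: {S7, S9}
  dist 5: {S1, S11, S14}
  dist 6: {S3, S4}
  -> S3 reached at distance 6
Shortest path length = 6

6


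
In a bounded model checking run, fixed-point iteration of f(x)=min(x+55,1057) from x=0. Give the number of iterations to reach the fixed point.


Step 1: x=0, cap=1057, increment=55
Step 2: x grows by 55 each step until capped at 1057; fixed point is x=1057
Step 3: iterations = ceil(1057/55) = 20

20


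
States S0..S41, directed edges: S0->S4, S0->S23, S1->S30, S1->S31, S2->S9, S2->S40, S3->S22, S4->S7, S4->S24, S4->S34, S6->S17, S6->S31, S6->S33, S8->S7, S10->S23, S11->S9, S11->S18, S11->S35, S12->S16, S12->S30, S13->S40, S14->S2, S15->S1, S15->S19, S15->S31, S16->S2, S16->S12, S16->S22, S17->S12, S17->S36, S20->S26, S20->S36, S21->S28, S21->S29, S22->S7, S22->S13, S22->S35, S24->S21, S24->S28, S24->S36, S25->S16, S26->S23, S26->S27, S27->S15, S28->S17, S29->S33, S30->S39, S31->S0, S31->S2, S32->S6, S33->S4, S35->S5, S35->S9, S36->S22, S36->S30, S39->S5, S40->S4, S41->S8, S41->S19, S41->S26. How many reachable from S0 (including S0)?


BFS from S0:
  layer 0: {S0}
  layer 1: {S4, S23}
  layer 2: {S7, S24, S34}
  layer 3: {S21, S28, S36}
  layer 4: {S17, S22, S29, S30}
  layer 5: {S12, S13, S33, S35, S39}
  layer 6: {S5, S9, S16, S40}
  layer 7: {S2}
Reachable set: {S0, S2, S4, S5, S7, S9, S12, S13, S16, S17, S21, S22, S23, S24, S28, S29, S30, S33, S34, S35, S36, S39, S40}
Count = 23

23


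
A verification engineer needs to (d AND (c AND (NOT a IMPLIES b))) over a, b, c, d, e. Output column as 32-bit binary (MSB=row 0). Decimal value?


Formula: (d AND (c AND (NOT a IMPLIES b))) over a, b, c, d, e (32 rows)
Evaluate each row (bits = a,b,c,d,e, MSB first):
  row 0 [00000]: (0 AND (0 AND (NOT 0 IMPLIES 0))) -> 0
  row 1 [00001]: (0 AND (0 AND (NOT 0 IMPLIES 0))) -> 0
  row 2 [00010]: (1 AND (0 AND (NOT 0 IMPLIES 0))) -> 0
  row 3 [00011]: (1 AND (0 AND (NOT 0 IMPLIES 0))) -> 0
  row 4 [00100]: (0 AND (1 AND (NOT 0 IMPLIES 0))) -> 0
  row 5 [00101]: (0 AND (1 AND (NOT 0 IMPLIES 0))) -> 0
  row 6 [00110]: (1 AND (1 AND (NOT 0 IMPLIES 0))) -> 0
  row 7 [00111]: (1 AND (1 AND (NOT 0 IMPLIES 0))) -> 0
  row 8 [01000]: (0 AND (0 AND (NOT 0 IMPLIES 1))) -> 0
  row 9 [01001]: (0 AND (0 AND (NOT 0 IMPLIES 1))) -> 0
  row 10 [01010]: (1 AND (0 AND (NOT 0 IMPLIES 1))) -> 0
  row 11 [01011]: (1 AND (0 AND (NOT 0 IMPLIES 1))) -> 0
  row 12 [01100]: (0 AND (1 AND (NOT 0 IMPLIES 1))) -> 0
  row 13 [01101]: (0 AND (1 AND (NOT 0 IMPLIES 1))) -> 0
  row 14 [01110]: (1 AND (1 AND (NOT 0 IMPLIES 1))) -> 1
  row 15 [01111]: (1 AND (1 AND (NOT 0 IMPLIES 1))) -> 1
  row 16 [10000]: (0 AND (0 AND (NOT 1 IMPLIES 0))) -> 0
  row 17 [10001]: (0 AND (0 AND (NOT 1 IMPLIES 0))) -> 0
  row 18 [10010]: (1 AND (0 AND (NOT 1 IMPLIES 0))) -> 0
  row 19 [10011]: (1 AND (0 AND (NOT 1 IMPLIES 0))) -> 0
  row 20 [10100]: (0 AND (1 AND (NOT 1 IMPLIES 0))) -> 0
  row 21 [10101]: (0 AND (1 AND (NOT 1 IMPLIES 0))) -> 0
  row 22 [10110]: (1 AND (1 AND (NOT 1 IMPLIES 0))) -> 1
  row 23 [10111]: (1 AND (1 AND (NOT 1 IMPLIES 0))) -> 1
  row 24 [11000]: (0 AND (0 AND (NOT 1 IMPLIES 1))) -> 0
  row 25 [11001]: (0 AND (0 AND (NOT 1 IMPLIES 1))) -> 0
  row 26 [11010]: (1 AND (0 AND (NOT 1 IMPLIES 1))) -> 0
  row 27 [11011]: (1 AND (0 AND (NOT 1 IMPLIES 1))) -> 0
  row 28 [11100]: (0 AND (1 AND (NOT 1 IMPLIES 1))) -> 0
  row 29 [11101]: (0 AND (1 AND (NOT 1 IMPLIES 1))) -> 0
  row 30 [11110]: (1 AND (1 AND (NOT 1 IMPLIES 1))) -> 1
  row 31 [11111]: (1 AND (1 AND (NOT 1 IMPLIES 1))) -> 1
Full result column, 4 rows per line (a,b,c fixed per line; d,e runs 00..11 left to right):
  rows 0-3 [a,b,c=000]: 0000  = hex 0
  rows 4-7 [a,b,c=001]: 0000  = hex 0
  rows 8-11 [a,b,c=010]: 0000  = hex 0
  rows 12-15 [a,b,c=011]: 0011  = hex 3
  rows 16-19 [a,b,c=100]: 0000  = hex 0
  rows 20-23 [a,b,c=101]: 0011  = hex 3
  rows 24-27 [a,b,c=110]: 0000  = hex 0
  rows 28-31 [a,b,c=111]: 0011  = hex 3
Output column (row 0 .. row 31) = 00000000000000110000001100000011
Output column grouped in 4s = 0000 0000 0000 0011 0000 0011 0000 0011 = 0x00030303
Convert to decimal digit by digit (value = value*16 + digit):
  0 -> 0
  0*16 + 0 = 0
  0*16 + 0 = 0
  0*16 + 3 = 3
  3*16 + 0 = 48
  48*16 + 3 = 771
  771*16 + 0 = 12336
  12336*16 + 3 = 197379
Decimal = 197379

197379


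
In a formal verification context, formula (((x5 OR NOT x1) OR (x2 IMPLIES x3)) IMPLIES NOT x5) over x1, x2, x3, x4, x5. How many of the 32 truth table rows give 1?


Formula: (((x5 OR NOT x1) OR (x2 IMPLIES x3)) IMPLIES NOT x5) over 5 vars (32 rows)
Evaluate each row (x1, x2, x3, x4, x5 as bits, MSB first):
  row 0 [00000]: (((0 OR NOT 0) OR (0 IMPLIES 0)) IMPLIES NOT 0) -> 1
  row 1 [00001]: (((1 OR NOT 0) OR (0 IMPLIES 0)) IMPLIES NOT 1) -> 0
  row 2 [00010]: (((0 OR NOT 0) OR (0 IMPLIES 0)) IMPLIES NOT 0) -> 1
  row 3 [00011]: (((1 OR NOT 0) OR (0 IMPLIES 0)) IMPLIES NOT 1) -> 0
  row 4 [00100]: (((0 OR NOT 0) OR (0 IMPLIES 1)) IMPLIES NOT 0) -> 1
  row 5 [00101]: (((1 OR NOT 0) OR (0 IMPLIES 1)) IMPLIES NOT 1) -> 0
  row 6 [00110]: (((0 OR NOT 0) OR (0 IMPLIES 1)) IMPLIES NOT 0) -> 1
  row 7 [00111]: (((1 OR NOT 0) OR (0 IMPLIES 1)) IMPLIES NOT 1) -> 0
  row 8 [01000]: (((0 OR NOT 0) OR (1 IMPLIES 0)) IMPLIES NOT 0) -> 1
  row 9 [01001]: (((1 OR NOT 0) OR (1 IMPLIES 0)) IMPLIES NOT 1) -> 0
  row 10 [01010]: (((0 OR NOT 0) OR (1 IMPLIES 0)) IMPLIES NOT 0) -> 1
  row 11 [01011]: (((1 OR NOT 0) OR (1 IMPLIES 0)) IMPLIES NOT 1) -> 0
  row 12 [01100]: (((0 OR NOT 0) OR (1 IMPLIES 1)) IMPLIES NOT 0) -> 1
  row 13 [01101]: (((1 OR NOT 0) OR (1 IMPLIES 1)) IMPLIES NOT 1) -> 0
  row 14 [01110]: (((0 OR NOT 0) OR (1 IMPLIES 1)) IMPLIES NOT 0) -> 1
  row 15 [01111]: (((1 OR NOT 0) OR (1 IMPLIES 1)) IMPLIES NOT 1) -> 0
  row 16 [10000]: (((0 OR NOT 1) OR (0 IMPLIES 0)) IMPLIES NOT 0) -> 1
  row 17 [10001]: (((1 OR NOT 1) OR (0 IMPLIES 0)) IMPLIES NOT 1) -> 0
  row 18 [10010]: (((0 OR NOT 1) OR (0 IMPLIES 0)) IMPLIES NOT 0) -> 1
  row 19 [10011]: (((1 OR NOT 1) OR (0 IMPLIES 0)) IMPLIES NOT 1) -> 0
  row 20 [10100]: (((0 OR NOT 1) OR (0 IMPLIES 1)) IMPLIES NOT 0) -> 1
  row 21 [10101]: (((1 OR NOT 1) OR (0 IMPLIES 1)) IMPLIES NOT 1) -> 0
  row 22 [10110]: (((0 OR NOT 1) OR (0 IMPLIES 1)) IMPLIES NOT 0) -> 1
  row 23 [10111]: (((1 OR NOT 1) OR (0 IMPLIES 1)) IMPLIES NOT 1) -> 0
  row 24 [11000]: (((0 OR NOT 1) OR (1 IMPLIES 0)) IMPLIES NOT 0) -> 1
  row 25 [11001]: (((1 OR NOT 1) OR (1 IMPLIES 0)) IMPLIES NOT 1) -> 0
  row 26 [11010]: (((0 OR NOT 1) OR (1 IMPLIES 0)) IMPLIES NOT 0) -> 1
  row 27 [11011]: (((1 OR NOT 1) OR (1 IMPLIES 0)) IMPLIES NOT 1) -> 0
  row 28 [11100]: (((0 OR NOT 1) OR (1 IMPLIES 1)) IMPLIES NOT 0) -> 1
  row 29 [11101]: (((1 OR NOT 1) OR (1 IMPLIES 1)) IMPLIES NOT 1) -> 0
  row 30 [11110]: (((0 OR NOT 1) OR (1 IMPLIES 1)) IMPLIES NOT 0) -> 1
  row 31 [11111]: (((1 OR NOT 1) OR (1 IMPLIES 1)) IMPLIES NOT 1) -> 0
Full result column, 8 rows per line (x1,x2 fixed per line; x3,x4,x5 runs 000..111 left to right):
  rows 0-7 [x1,x2=00]: 10101010  (ones: 4)
  rows 8-15 [x1,x2=01]: 10101010  (ones: 4)
  rows 16-23 [x1,x2=10]: 10101010  (ones: 4)
  rows 24-31 [x1,x2=11]: 10101010  (ones: 4)
Count of 1-rows = 4+4+4+4 = 16

16


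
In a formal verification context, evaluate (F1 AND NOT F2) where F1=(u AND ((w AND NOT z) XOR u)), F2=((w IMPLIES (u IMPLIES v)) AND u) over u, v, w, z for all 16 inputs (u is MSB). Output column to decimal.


F1 = (u AND ((w AND NOT z) XOR u))
F2 = ((w IMPLIES (u IMPLIES v)) AND u)
Counterexample to F1=>F2 is where F1=1 and F2=0.
Evaluate each row (bits = u,v,w,z, MSB first):
  row 0 [0000]: F1=0 F2=0 -> F1&~F2 -> 0
  row 1 [0001]: F1=0 F2=0 -> F1&~F2 -> 0
  row 2 [0010]: F1=0 F2=0 -> F1&~F2 -> 0
  row 3 [0011]: F1=0 F2=0 -> F1&~F2 -> 0
  row 4 [0100]: F1=0 F2=0 -> F1&~F2 -> 0
  row 5 [0101]: F1=0 F2=0 -> F1&~F2 -> 0
  row 6 [0110]: F1=0 F2=0 -> F1&~F2 -> 0
  row 7 [0111]: F1=0 F2=0 -> F1&~F2 -> 0
  row 8 [1000]: F1=1 F2=1 -> F1&~F2 -> 0
  row 9 [1001]: F1=1 F2=1 -> F1&~F2 -> 0
  row 10 [1010]: F1=0 F2=0 -> F1&~F2 -> 0
  row 11 [1011]: F1=1 F2=0 -> F1&~F2 -> 1
  row 12 [1100]: F1=1 F2=1 -> F1&~F2 -> 0
  row 13 [1101]: F1=1 F2=1 -> F1&~F2 -> 0
  row 14 [1110]: F1=0 F2=1 -> F1&~F2 -> 0
  row 15 [1111]: F1=1 F2=1 -> F1&~F2 -> 0
Full result column, 4 rows per line (u,v fixed per line; w,z runs 00..11 left to right):
  rows 0-3 [u,v=00]: 0000  = hex 0
  rows 4-7 [u,v=01]: 0000  = hex 0
  rows 8-11 [u,v=10]: 0001  = hex 1
  rows 12-15 [u,v=11]: 0000  = hex 0
Counterexample vector (row 0 .. row 15) = 0000000000010000
Output column grouped in 4s = 0000 0000 0001 0000 = 0x0010
Convert to decimal digit by digit (value = value*16 + digit):
  0 -> 0
  0*16 + 0 = 0
  0*16 + 1 = 1
  1*16 + 0 = 16
Decimal = 16

16


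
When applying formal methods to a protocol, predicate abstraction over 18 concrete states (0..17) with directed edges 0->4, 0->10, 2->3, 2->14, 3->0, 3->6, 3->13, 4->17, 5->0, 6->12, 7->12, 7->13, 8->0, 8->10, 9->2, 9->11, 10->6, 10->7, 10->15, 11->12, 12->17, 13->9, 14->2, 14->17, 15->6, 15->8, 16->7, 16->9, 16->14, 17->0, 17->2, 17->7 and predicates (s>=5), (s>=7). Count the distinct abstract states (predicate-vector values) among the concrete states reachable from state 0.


BFS from 0:
Concrete reachable: {0, 2, 3, 4, 6, 7, 8, 9, 10, 11, 12, 13, 14, 15, 17}
Abstract via predicates (s>=5), (s>=7):
  (0,0) <- {0, 2, 3, 4}
  (1,0) <- {6}
  (1,1) <- {7, 8, 9, 10, 11, 12, 13, 14, 15, 17}
Distinct abstract states = 3

3


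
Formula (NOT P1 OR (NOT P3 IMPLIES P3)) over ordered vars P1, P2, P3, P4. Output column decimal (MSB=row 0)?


Formula: (NOT P1 OR (NOT P3 IMPLIES P3)) over P1, P2, P3, P4 (16 rows)
Evaluate each row (bits = P1,P2,P3,P4, MSB first):
  row 0 [0000]: (NOT 0 OR (NOT 0 IMPLIES 0)) -> 1
  row 1 [0001]: (NOT 0 OR (NOT 0 IMPLIES 0)) -> 1
  row 2 [0010]: (NOT 0 OR (NOT 1 IMPLIES 1)) -> 1
  row 3 [0011]: (NOT 0 OR (NOT 1 IMPLIES 1)) -> 1
  row 4 [0100]: (NOT 0 OR (NOT 0 IMPLIES 0)) -> 1
  row 5 [0101]: (NOT 0 OR (NOT 0 IMPLIES 0)) -> 1
  row 6 [0110]: (NOT 0 OR (NOT 1 IMPLIES 1)) -> 1
  row 7 [0111]: (NOT 0 OR (NOT 1 IMPLIES 1)) -> 1
  row 8 [1000]: (NOT 1 OR (NOT 0 IMPLIES 0)) -> 0
  row 9 [1001]: (NOT 1 OR (NOT 0 IMPLIES 0)) -> 0
  row 10 [1010]: (NOT 1 OR (NOT 1 IMPLIES 1)) -> 1
  row 11 [1011]: (NOT 1 OR (NOT 1 IMPLIES 1)) -> 1
  row 12 [1100]: (NOT 1 OR (NOT 0 IMPLIES 0)) -> 0
  row 13 [1101]: (NOT 1 OR (NOT 0 IMPLIES 0)) -> 0
  row 14 [1110]: (NOT 1 OR (NOT 1 IMPLIES 1)) -> 1
  row 15 [1111]: (NOT 1 OR (NOT 1 IMPLIES 1)) -> 1
Full result column, 4 rows per line (P1,P2 fixed per line; P3,P4 runs 00..11 left to right):
  rows 0-3 [P1,P2=00]: 1111  = hex F
  rows 4-7 [P1,P2=01]: 1111  = hex F
  rows 8-11 [P1,P2=10]: 0011  = hex 3
  rows 12-15 [P1,P2=11]: 0011  = hex 3
Output column (row 0 .. row 15) = 1111111100110011
Output column grouped in 4s = 1111 1111 0011 0011 = 0xFF33
Convert to decimal digit by digit (value = value*16 + digit):
  F -> 15
  15*16 + 15 (F) = 255
  255*16 + 3 = 4083
  4083*16 + 3 = 65331
Decimal = 65331

65331


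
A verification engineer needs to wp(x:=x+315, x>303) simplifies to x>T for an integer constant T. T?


Formula: wp(x:=E, P) = P[E/x] (substitute E for x in postcondition)
Step 1: Postcondition: x>303
Step 2: Substitute x+315 for x: x+315>303
Step 3: Solve for x: x > 303-315 = -12

-12


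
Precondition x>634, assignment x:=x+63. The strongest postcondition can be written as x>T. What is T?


Formula: sp(P, x:=E) = exists old_x. (x = E[old_x/x]) AND P[old_x/x] (old_x is the value of x before the assignment; eliminate old_x by solving x = E[old_x/x] for old_x)
Step 1: Precondition P: x>634, i.e. old_x > 634
Step 2: Assignment gives x = old_x + 63, so old_x = x - 63
Step 3: Substitute into P: x - 63 > 634
Step 4: Simplify: x > 634+63 = 697

697


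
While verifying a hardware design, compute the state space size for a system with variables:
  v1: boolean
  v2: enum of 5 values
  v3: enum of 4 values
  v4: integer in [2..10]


State space = product of domain sizes of all variables.
Domain sizes:
  v1 (boolean): 2
  v2 (enum of 5 values): 5
  v3 (enum of 4 values): 4
  v4 (integer in [2..10]): 9
Product = 2 * 5 * 4 * 9 = 360

360


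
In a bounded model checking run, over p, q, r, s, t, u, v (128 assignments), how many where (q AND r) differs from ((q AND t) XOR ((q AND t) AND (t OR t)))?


F1 = (q AND r)
F2 = ((q AND t) XOR ((q AND t) AND (t OR t)))
Evaluate both on each of 128 rows (bits = p,q,r,s,t,u,v):
  row 0 [0000000]: F1=0 F2=0 -> 0
  row 1 [0000001]: F1=0 F2=0 -> 0
  row 2 [0000010]: F1=0 F2=0 -> 0
  row 3 [0000011]: F1=0 F2=0 -> 0
  row 4 [0000100]: F1=0 F2=0 -> 0
  (every remaining row is evaluated the same way; all 128 results are listed next)
Full result column, 8 rows per line (p,q,r,s fixed per line; t,u,v runs 000..111 left to right):
  rows 0-7 [p,q,r,s=0000]: 00000000  (ones: 0)
  rows 8-15 [p,q,r,s=0001]: 00000000  (ones: 0)
  rows 16-23 [p,q,r,s=0010]: 00000000  (ones: 0)
  rows 24-31 [p,q,r,s=0011]: 00000000  (ones: 0)
  rows 32-39 [p,q,r,s=0100]: 00000000  (ones: 0)
  rows 40-47 [p,q,r,s=0101]: 00000000  (ones: 0)
  rows 48-55 [p,q,r,s=0110]: 11111111  (ones: 8)
  rows 56-63 [p,q,r,s=0111]: 11111111  (ones: 8)
  rows 64-71 [p,q,r,s=1000]: 00000000  (ones: 0)
  rows 72-79 [p,q,r,s=1001]: 00000000  (ones: 0)
  rows 80-87 [p,q,r,s=1010]: 00000000  (ones: 0)
  rows 88-95 [p,q,r,s=1011]: 00000000  (ones: 0)
  rows 96-103 [p,q,r,s=1100]: 00000000  (ones: 0)
  rows 104-111 [p,q,r,s=1101]: 00000000  (ones: 0)
  rows 112-119 [p,q,r,s=1110]: 11111111  (ones: 8)
  rows 120-127 [p,q,r,s=1111]: 11111111  (ones: 8)
Disagreements = 0+0+0+0+0+0+8+8+0+0+0+0+0+0+8+8 = 32

32
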